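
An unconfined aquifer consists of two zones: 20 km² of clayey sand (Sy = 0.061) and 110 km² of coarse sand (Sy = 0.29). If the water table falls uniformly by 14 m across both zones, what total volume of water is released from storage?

A₁ = 20 km² = 2 × 10^7 m²; A₂ = 110 km² = 1.1 × 10^8 m²
ΔV₁ = 0.061 × 2 × 10^7 × 14 = 1.708 × 10^7 m³
ΔV₂ = 0.29 × 1.1 × 10^8 × 14 = 4.466 × 10^8 m³
ΔV = ΔV₁ + ΔV₂ = 4.637 × 10^8 m³

ΔV ≈ 4.64 × 10^8 m³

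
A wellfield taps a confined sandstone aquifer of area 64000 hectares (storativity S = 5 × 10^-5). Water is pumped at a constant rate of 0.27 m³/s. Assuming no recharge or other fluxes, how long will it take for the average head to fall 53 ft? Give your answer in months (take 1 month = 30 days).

A = 64000 hectares = 6.4 × 10^8 m²
Δh = 53 ft = 16.15 m
ΔV = S × A × Δh = 5 × 10^-5 × 6.4 × 10^8 × 16.15 = 5.169 × 10^5 m³
Q = 0.27 m³/s = 23330 m³/d
t = ΔV / Q = 5.169 × 10^5 m³ / 23330 m³/d = 22.16 d
t = 22.16 d ≈ 0.7387 months

t ≈ 0.739 months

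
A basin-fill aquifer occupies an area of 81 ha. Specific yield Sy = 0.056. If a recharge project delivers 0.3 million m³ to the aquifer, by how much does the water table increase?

Δh ≈ 6.61 m

A = 81 ha = 8.1 × 10^5 m²
ΔV = 0.3 million m³ = 3 × 10^5 m³
Δh = ΔV / (Sy × A) = 3 × 10^5 m³ / (0.056 × 8.1 × 10^5 m²) = 6.614 m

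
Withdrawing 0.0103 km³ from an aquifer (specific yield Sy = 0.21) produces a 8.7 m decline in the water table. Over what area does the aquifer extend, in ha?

ΔV = 0.0103 km³ = 1.03 × 10^7 m³
A = ΔV / (Sy × Δh) = 1.03 × 10^7 / (0.21 × 8.7) = 5.638 × 10^6 m²
A = 5.638 × 10^6 m² = 563.8 ha

A ≈ 564 ha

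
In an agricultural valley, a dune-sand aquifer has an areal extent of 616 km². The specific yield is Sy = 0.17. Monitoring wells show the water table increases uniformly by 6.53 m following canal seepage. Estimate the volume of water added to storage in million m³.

A = 616 km² = 6.16 × 10^8 m²
ΔV = Sy × A × Δh = 0.17 × 6.16 × 10^8 m² × 6.53 m = 6.838 × 10^8 m³
ΔV = 6.838 × 10^8 m³ = 683.8 million m³

ΔV ≈ 684 million m³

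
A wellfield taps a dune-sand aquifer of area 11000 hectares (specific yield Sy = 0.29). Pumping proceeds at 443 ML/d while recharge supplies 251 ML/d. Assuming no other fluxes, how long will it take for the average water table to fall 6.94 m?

t ≈ 1150 days

A = 11000 hectares = 1.1 × 10^8 m²
ΔV = Sy × A × Δh = 0.29 × 1.1 × 10^8 × 6.94 = 2.214 × 10^8 m³
Net withdrawal = 443 − 251 = 192 ML/d = 1.92 × 10^5 m³/d
t = ΔV / Q = 2.214 × 10^8 m³ / 1.92 × 10^5 m³/d = 1153 d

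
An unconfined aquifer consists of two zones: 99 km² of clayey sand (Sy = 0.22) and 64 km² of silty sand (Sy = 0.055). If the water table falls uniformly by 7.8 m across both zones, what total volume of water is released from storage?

ΔV ≈ 1.97 × 10^8 m³

A₁ = 99 km² = 9.9 × 10^7 m²; A₂ = 64 km² = 6.4 × 10^7 m²
ΔV₁ = 0.22 × 9.9 × 10^7 × 7.8 = 1.699 × 10^8 m³
ΔV₂ = 0.055 × 6.4 × 10^7 × 7.8 = 2.746 × 10^7 m³
ΔV = ΔV₁ + ΔV₂ = 1.973 × 10^8 m³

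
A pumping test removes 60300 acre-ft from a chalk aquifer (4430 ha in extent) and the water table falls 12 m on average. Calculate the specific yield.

Sy ≈ 0.14

A = 4430 ha = 4.43 × 10^7 m²
ΔV = 60300 acre-ft = 7.438 × 10^7 m³
Sy = ΔV / (A × Δh) = 7.438 × 10^7 m³ / (4.43 × 10^7 m² × 12 m) = 0.1399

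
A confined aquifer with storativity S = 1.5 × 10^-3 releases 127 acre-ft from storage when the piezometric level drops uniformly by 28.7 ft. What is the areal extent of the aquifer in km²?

Δh = 28.7 ft = 8.748 m
ΔV = 127 acre-ft = 1.567 × 10^5 m³
A = ΔV / (S × Δh) = 1.567 × 10^5 / (0.0015 × 8.748) = 1.194 × 10^7 m²
A = 1.194 × 10^7 m² = 11.94 km²

A ≈ 11.9 km²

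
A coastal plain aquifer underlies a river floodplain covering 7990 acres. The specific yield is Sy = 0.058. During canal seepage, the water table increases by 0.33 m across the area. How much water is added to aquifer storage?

A = 7990 acres = 3.233 × 10^7 m²
ΔV = Sy × A × Δh = 0.058 × 3.233 × 10^7 m² × 0.33 m = 6.189 × 10^5 m³

ΔV ≈ 6.19 × 10^5 m³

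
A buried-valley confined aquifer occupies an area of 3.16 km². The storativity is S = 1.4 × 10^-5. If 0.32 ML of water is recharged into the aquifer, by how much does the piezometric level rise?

Δh ≈ 7.23 m

A = 3.16 km² = 3.16 × 10^6 m²
ΔV = 0.32 ML = 320 m³
Δh = ΔV / (S × A) = 320 m³ / (1.4 × 10^-5 × 3.16 × 10^6 m²) = 7.233 m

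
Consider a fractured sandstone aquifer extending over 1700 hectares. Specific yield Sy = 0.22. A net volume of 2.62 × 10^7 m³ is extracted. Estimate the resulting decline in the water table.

Δh ≈ 7.01 m

A = 1700 hectares = 1.7 × 10^7 m²
Δh = ΔV / (Sy × A) = 2.62 × 10^7 m³ / (0.22 × 1.7 × 10^7 m²) = 7.005 m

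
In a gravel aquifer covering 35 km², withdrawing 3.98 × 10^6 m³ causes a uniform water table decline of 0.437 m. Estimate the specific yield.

A = 35 km² = 3.5 × 10^7 m²
Sy = ΔV / (A × Δh) = 3.98 × 10^6 m³ / (3.5 × 10^7 m² × 0.437 m) = 0.2602

Sy ≈ 0.26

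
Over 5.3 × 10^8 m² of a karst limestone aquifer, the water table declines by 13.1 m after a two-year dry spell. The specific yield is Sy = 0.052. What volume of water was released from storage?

ΔV ≈ 3.61 × 10^8 m³

ΔV = Sy × A × Δh = 0.052 × 5.3 × 10^8 m² × 13.1 m = 3.61 × 10^8 m³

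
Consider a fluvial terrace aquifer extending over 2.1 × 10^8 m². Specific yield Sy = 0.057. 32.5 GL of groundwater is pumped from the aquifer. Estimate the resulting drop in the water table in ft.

Δh ≈ 8.91 ft

ΔV = 32.5 GL = 3.25 × 10^7 m³
Δh = ΔV / (Sy × A) = 3.25 × 10^7 m³ / (0.057 × 2.1 × 10^8 m²) = 2.715 m
Δh = 2.715 m = 8.908 ft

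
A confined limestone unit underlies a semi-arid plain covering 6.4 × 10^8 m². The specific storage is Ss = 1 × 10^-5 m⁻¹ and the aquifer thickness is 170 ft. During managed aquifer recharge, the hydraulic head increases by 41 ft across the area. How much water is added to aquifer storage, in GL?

b = 170 ft = 51.82 m
S = Ss × b = 1 × 10^-5 m⁻¹ × 51.82 m = 5.182 × 10^-4
Δh = 41 ft = 12.5 m
ΔV = S × A × Δh = 5.182 × 10^-4 × 6.4 × 10^8 m² × 12.5 m = 4.144 × 10^6 m³
ΔV = 4.144 × 10^6 m³ = 4.144 GL

ΔV ≈ 4.14 GL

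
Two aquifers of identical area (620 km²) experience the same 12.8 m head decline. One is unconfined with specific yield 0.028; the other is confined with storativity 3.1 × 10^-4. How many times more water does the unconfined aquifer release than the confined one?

ΔV_u / ΔV_c ≈ 90.3

A = 620 km² = 6.2 × 10^8 m²
Unconfined: ΔV_u = Sy × A × Δh = 0.028 × 6.2 × 10^8 × 12.8 = 2.222 × 10^8 m³
Confined: ΔV_c = S × A × Δh = 3.1 × 10^-4 × 6.2 × 10^8 × 12.8 = 2.46 × 10^6 m³
Ratio = ΔV_u / ΔV_c = Sy / S = 0.028 / 3.1 × 10^-4 = 90.32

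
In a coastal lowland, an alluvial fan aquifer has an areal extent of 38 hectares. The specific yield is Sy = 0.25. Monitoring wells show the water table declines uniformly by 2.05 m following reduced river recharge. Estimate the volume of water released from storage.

ΔV ≈ 1.95 × 10^5 m³

A = 38 hectares = 3.8 × 10^5 m²
ΔV = Sy × A × Δh = 0.25 × 3.8 × 10^5 m² × 2.05 m = 1.947 × 10^5 m³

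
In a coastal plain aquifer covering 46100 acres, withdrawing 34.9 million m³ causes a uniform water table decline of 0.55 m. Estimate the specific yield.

A = 46100 acres = 1.866 × 10^8 m²
ΔV = 34.9 million m³ = 3.49 × 10^7 m³
Sy = ΔV / (A × Δh) = 3.49 × 10^7 m³ / (1.866 × 10^8 m² × 0.55 m) = 0.3401

Sy ≈ 0.34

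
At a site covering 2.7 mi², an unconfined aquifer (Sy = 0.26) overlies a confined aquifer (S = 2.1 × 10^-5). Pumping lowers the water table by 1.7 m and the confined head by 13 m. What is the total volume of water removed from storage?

ΔV ≈ 3.09 × 10^6 m³

A = 2.7 mi² = 6.993 × 10^6 m²
Unconfined: ΔV_u = Sy × A × Δh_u = 0.26 × 6.993 × 10^6 × 1.7 = 3.091 × 10^6 m³
Confined: ΔV_c = S × A × Δh_c = 2.1 × 10^-5 × 6.993 × 10^6 × 13 = 1909 m³
Total ΔV = 3.091 × 10^6 + 1909 = 3.093 × 10^6 m³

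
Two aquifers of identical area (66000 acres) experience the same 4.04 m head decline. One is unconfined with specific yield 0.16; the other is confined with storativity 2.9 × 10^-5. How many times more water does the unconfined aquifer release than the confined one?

ΔV_u / ΔV_c ≈ 5520

A = 66000 acres = 2.671 × 10^8 m²
Unconfined: ΔV_u = Sy × A × Δh = 0.16 × 2.671 × 10^8 × 4.04 = 1.726 × 10^8 m³
Confined: ΔV_c = S × A × Δh = 2.9 × 10^-5 × 2.671 × 10^8 × 4.04 = 31290 m³
Ratio = ΔV_u / ΔV_c = Sy / S = 0.16 / 2.9 × 10^-5 = 5517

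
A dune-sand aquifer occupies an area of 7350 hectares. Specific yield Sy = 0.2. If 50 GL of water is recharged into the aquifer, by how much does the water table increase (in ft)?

Δh ≈ 11.2 ft

A = 7350 hectares = 7.35 × 10^7 m²
ΔV = 50 GL = 5 × 10^7 m³
Δh = ΔV / (Sy × A) = 5 × 10^7 m³ / (0.2 × 7.35 × 10^7 m²) = 3.401 m
Δh = 3.401 m = 11.16 ft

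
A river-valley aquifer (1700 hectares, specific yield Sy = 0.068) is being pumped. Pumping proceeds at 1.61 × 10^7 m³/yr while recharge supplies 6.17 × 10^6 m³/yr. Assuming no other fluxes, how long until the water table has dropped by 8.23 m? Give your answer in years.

A = 1700 hectares = 1.7 × 10^7 m²
ΔV = Sy × A × Δh = 0.068 × 1.7 × 10^7 × 8.23 = 9.514 × 10^6 m³
Net withdrawal = 1.61 × 10^7 − 6.17 × 10^6 = 9.93 × 10^6 m³/yr = 27210 m³/d
t = ΔV / Q = 9.514 × 10^6 m³ / 27210 m³/d = 349.7 d
t = 349.7 d ≈ 0.9581 years

t ≈ 0.958 years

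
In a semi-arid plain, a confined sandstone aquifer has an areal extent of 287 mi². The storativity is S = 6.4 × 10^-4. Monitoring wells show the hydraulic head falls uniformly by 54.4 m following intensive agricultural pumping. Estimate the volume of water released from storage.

ΔV ≈ 2.59 × 10^7 m³

A = 287 mi² = 7.433 × 10^8 m²
ΔV = S × A × Δh = 6.4 × 10^-4 × 7.433 × 10^8 m² × 54.4 m = 2.588 × 10^7 m³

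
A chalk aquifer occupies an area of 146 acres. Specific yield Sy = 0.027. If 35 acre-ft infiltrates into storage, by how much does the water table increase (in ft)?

A = 146 acres = 5.908 × 10^5 m²
ΔV = 35 acre-ft = 43170 m³
Δh = ΔV / (Sy × A) = 43170 m³ / (0.027 × 5.908 × 10^5 m²) = 2.706 m
Δh = 2.706 m = 8.879 ft

Δh ≈ 8.88 ft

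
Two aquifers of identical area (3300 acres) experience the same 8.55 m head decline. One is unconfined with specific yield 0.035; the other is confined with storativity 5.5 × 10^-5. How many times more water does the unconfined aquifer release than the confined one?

A = 3300 acres = 1.335 × 10^7 m²
Unconfined: ΔV_u = Sy × A × Δh = 0.035 × 1.335 × 10^7 × 8.55 = 3.996 × 10^6 m³
Confined: ΔV_c = S × A × Δh = 5.5 × 10^-5 × 1.335 × 10^7 × 8.55 = 6280 m³
Ratio = ΔV_u / ΔV_c = Sy / S = 0.035 / 5.5 × 10^-5 = 636.4

ΔV_u / ΔV_c ≈ 636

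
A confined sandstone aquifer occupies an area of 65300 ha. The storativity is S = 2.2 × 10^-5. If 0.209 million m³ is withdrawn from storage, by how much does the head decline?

A = 65300 ha = 6.53 × 10^8 m²
ΔV = 0.209 million m³ = 2.09 × 10^5 m³
Δh = ΔV / (S × A) = 2.09 × 10^5 m³ / (2.2 × 10^-5 × 6.53 × 10^8 m²) = 14.55 m

Δh ≈ 14.5 m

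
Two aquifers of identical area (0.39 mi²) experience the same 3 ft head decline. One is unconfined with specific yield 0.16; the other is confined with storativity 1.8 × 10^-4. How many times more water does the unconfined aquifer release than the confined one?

A = 0.39 mi² = 1.01 × 10^6 m²
Δh = 3 ft = 0.9144 m
Unconfined: ΔV_u = Sy × A × Δh = 0.16 × 1.01 × 10^6 × 0.9144 = 1.478 × 10^5 m³
Confined: ΔV_c = S × A × Δh = 1.8 × 10^-4 × 1.01 × 10^6 × 0.9144 = 166.3 m³
Ratio = ΔV_u / ΔV_c = Sy / S = 0.16 / 1.8 × 10^-4 = 888.9

ΔV_u / ΔV_c ≈ 889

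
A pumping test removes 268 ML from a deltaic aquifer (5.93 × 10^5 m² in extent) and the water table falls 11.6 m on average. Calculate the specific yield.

ΔV = 268 ML = 2.68 × 10^5 m³
Sy = ΔV / (A × Δh) = 2.68 × 10^5 m³ / (5.93 × 10^5 m² × 11.6 m) = 0.03896

Sy ≈ 0.039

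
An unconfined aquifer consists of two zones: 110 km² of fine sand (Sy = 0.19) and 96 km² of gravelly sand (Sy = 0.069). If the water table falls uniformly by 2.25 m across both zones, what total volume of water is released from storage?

ΔV ≈ 6.19 × 10^7 m³

A₁ = 110 km² = 1.1 × 10^8 m²; A₂ = 96 km² = 9.6 × 10^7 m²
ΔV₁ = 0.19 × 1.1 × 10^8 × 2.25 = 4.702 × 10^7 m³
ΔV₂ = 0.069 × 9.6 × 10^7 × 2.25 = 1.49 × 10^7 m³
ΔV = ΔV₁ + ΔV₂ = 6.193 × 10^7 m³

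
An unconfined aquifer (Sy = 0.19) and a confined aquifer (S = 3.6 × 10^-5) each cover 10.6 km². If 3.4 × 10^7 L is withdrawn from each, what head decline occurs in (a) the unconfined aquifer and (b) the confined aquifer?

A = 10.6 km² = 1.06 × 10^7 m²
ΔV = 3.4 × 10^7 L = 34000 m³
Unconfined: Δh_u = ΔV/(Sy·A) = 34000/(0.19 × 1.06 × 10^7) = 0.01688 m
Confined: Δh_c = ΔV/(S·A) = 34000/(3.6 × 10^-5 × 1.06 × 10^7) = 89.1 m

Δh_u ≈ 0.0169 m; Δh_c ≈ 89.1 m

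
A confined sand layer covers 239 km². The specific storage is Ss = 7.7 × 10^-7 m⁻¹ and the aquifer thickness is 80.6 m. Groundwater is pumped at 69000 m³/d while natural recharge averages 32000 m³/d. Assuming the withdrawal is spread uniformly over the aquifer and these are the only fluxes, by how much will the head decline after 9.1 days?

S = Ss × b = 7.7 × 10^-7 m⁻¹ × 80.6 m = 6.206 × 10^-5
A = 239 km² = 2.39 × 10^8 m²
Net abstraction = 69000 − 32000 = 37000 m³/d
ΔV = Q × t = 37000 m³/d × 9.1 d = 3.367 × 10^5 m³
Δh = ΔV / (S × A) = 3.367 × 10^5 / (6.206 × 10^-5 × 2.39 × 10^8) = 22.7 m

Δh ≈ 22.7 m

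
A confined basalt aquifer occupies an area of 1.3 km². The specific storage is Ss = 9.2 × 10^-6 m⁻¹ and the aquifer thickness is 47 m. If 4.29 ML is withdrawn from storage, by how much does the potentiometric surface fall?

S = Ss × b = 9.2 × 10^-6 m⁻¹ × 47 m = 4.324 × 10^-4
A = 1.3 km² = 1.3 × 10^6 m²
ΔV = 4.29 ML = 4290 m³
Δh = ΔV / (S × A) = 4290 m³ / (4.324 × 10^-4 × 1.3 × 10^6 m²) = 7.632 m

Δh ≈ 7.63 m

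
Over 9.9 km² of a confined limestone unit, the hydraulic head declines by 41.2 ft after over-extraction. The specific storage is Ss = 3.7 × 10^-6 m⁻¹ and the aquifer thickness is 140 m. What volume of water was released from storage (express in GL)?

S = Ss × b = 3.7 × 10^-6 m⁻¹ × 140 m = 5.18 × 10^-4
A = 9.9 km² = 9.9 × 10^6 m²
Δh = 41.2 ft = 12.56 m
ΔV = S × A × Δh = 5.18 × 10^-4 × 9.9 × 10^6 m² × 12.56 m = 64400 m³
ΔV = 64400 m³ = 0.0644 GL

ΔV ≈ 0.0644 GL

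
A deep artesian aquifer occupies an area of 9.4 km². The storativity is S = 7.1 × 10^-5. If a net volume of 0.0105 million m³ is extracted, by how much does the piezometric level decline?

Δh ≈ 15.7 m

A = 9.4 km² = 9.4 × 10^6 m²
ΔV = 0.0105 million m³ = 10500 m³
Δh = ΔV / (S × A) = 10500 m³ / (7.1 × 10^-5 × 9.4 × 10^6 m²) = 15.73 m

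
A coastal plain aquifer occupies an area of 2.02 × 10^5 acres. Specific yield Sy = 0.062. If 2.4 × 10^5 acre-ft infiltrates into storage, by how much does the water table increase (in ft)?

Δh ≈ 19.2 ft

A = 2.02 × 10^5 acres = 8.175 × 10^8 m²
ΔV = 2.4 × 10^5 acre-ft = 2.96 × 10^8 m³
Δh = ΔV / (Sy × A) = 2.96 × 10^8 m³ / (0.062 × 8.175 × 10^8 m²) = 5.841 m
Δh = 5.841 m = 19.16 ft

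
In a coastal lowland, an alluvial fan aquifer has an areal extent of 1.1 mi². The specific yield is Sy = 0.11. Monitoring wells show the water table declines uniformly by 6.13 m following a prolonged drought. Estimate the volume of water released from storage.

ΔV ≈ 1.92 × 10^6 m³

A = 1.1 mi² = 2.849 × 10^6 m²
ΔV = Sy × A × Δh = 0.11 × 2.849 × 10^6 m² × 6.13 m = 1.921 × 10^6 m³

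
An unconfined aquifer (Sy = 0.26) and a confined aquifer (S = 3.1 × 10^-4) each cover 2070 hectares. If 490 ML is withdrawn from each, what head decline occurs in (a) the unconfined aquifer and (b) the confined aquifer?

A = 2070 hectares = 2.07 × 10^7 m²
ΔV = 490 ML = 4.9 × 10^5 m³
Unconfined: Δh_u = ΔV/(Sy·A) = 4.9 × 10^5/(0.26 × 2.07 × 10^7) = 0.09104 m
Confined: Δh_c = ΔV/(S·A) = 4.9 × 10^5/(3.1 × 10^-4 × 2.07 × 10^7) = 76.36 m

Δh_u ≈ 0.091 m; Δh_c ≈ 76.4 m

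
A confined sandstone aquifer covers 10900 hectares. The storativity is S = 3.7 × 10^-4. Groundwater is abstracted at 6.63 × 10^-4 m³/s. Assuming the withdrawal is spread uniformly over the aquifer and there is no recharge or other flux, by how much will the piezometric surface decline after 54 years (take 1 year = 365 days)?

A = 10900 hectares = 1.09 × 10^8 m²
Q = 6.63 × 10^-4 m³/s = 57.28 m³/d
t = 54 years = 19710 d
ΔV = Q × t = 57.28 m³/d × 19710 d = 1.129 × 10^6 m³
Δh = ΔV / (S × A) = 1.129 × 10^6 / (3.7 × 10^-4 × 1.09 × 10^8) = 28 m

Δh ≈ 28 m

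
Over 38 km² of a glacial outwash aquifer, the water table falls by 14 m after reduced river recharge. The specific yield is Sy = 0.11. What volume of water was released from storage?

A = 38 km² = 3.8 × 10^7 m²
ΔV = Sy × A × Δh = 0.11 × 3.8 × 10^7 m² × 14 m = 5.852 × 10^7 m³

ΔV ≈ 5.85 × 10^7 m³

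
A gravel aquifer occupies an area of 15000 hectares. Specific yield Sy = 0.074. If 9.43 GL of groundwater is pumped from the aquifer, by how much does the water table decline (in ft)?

A = 15000 hectares = 1.5 × 10^8 m²
ΔV = 9.43 GL = 9.43 × 10^6 m³
Δh = ΔV / (Sy × A) = 9.43 × 10^6 m³ / (0.074 × 1.5 × 10^8 m²) = 0.8495 m
Δh = 0.8495 m = 2.787 ft

Δh ≈ 2.79 ft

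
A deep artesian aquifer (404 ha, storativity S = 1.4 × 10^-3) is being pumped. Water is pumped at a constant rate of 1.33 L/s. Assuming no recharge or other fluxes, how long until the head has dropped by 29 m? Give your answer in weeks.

A = 404 ha = 4.04 × 10^6 m²
ΔV = S × A × Δh = 0.0014 × 4.04 × 10^6 × 29 = 1.64 × 10^5 m³
Q = 1.33 L/s = 114.9 m³/d
t = ΔV / Q = 1.64 × 10^5 m³ / 114.9 m³/d = 1427 d
t = 1427 d ≈ 203.9 weeks

t ≈ 204 weeks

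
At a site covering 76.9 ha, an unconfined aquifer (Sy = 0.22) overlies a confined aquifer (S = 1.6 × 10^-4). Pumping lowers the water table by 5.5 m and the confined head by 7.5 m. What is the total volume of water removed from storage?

A = 76.9 ha = 7.69 × 10^5 m²
Unconfined: ΔV_u = Sy × A × Δh_u = 0.22 × 7.69 × 10^5 × 5.5 = 9.305 × 10^5 m³
Confined: ΔV_c = S × A × Δh_c = 1.6 × 10^-4 × 7.69 × 10^5 × 7.5 = 922.8 m³
Total ΔV = 9.305 × 10^5 + 922.8 = 9.314 × 10^5 m³

ΔV ≈ 9.31 × 10^5 m³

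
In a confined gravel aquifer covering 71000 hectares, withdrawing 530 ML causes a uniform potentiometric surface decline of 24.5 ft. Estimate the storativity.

S ≈ 1 × 10^-4

A = 71000 hectares = 7.1 × 10^8 m²
Δh = 24.5 ft = 7.468 m
ΔV = 530 ML = 5.3 × 10^5 m³
S = ΔV / (A × Δh) = 5.3 × 10^5 m³ / (7.1 × 10^8 m² × 7.468 m) = 9.996 × 10^-5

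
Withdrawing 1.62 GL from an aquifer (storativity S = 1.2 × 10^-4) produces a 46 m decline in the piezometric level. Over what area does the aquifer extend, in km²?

ΔV = 1.62 GL = 1.62 × 10^6 m³
A = ΔV / (S × Δh) = 1.62 × 10^6 / (1.2 × 10^-4 × 46) = 2.935 × 10^8 m²
A = 2.935 × 10^8 m² = 293.5 km²

A ≈ 293 km²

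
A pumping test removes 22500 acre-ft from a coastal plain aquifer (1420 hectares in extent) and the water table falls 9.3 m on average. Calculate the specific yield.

Sy ≈ 0.21

A = 1420 hectares = 1.42 × 10^7 m²
ΔV = 22500 acre-ft = 2.775 × 10^7 m³
Sy = ΔV / (A × Δh) = 2.775 × 10^7 m³ / (1.42 × 10^7 m² × 9.3 m) = 0.2102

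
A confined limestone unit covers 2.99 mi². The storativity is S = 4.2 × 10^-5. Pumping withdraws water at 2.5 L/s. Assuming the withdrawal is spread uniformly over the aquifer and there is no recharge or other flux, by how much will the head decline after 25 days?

A = 2.99 mi² = 7.744 × 10^6 m²
Q = 2.5 L/s = 216 m³/d
ΔV = Q × t = 216 m³/d × 25 d = 5400 m³
Δh = ΔV / (S × A) = 5400 / (4.2 × 10^-5 × 7.744 × 10^6) = 16.6 m

Δh ≈ 16.6 m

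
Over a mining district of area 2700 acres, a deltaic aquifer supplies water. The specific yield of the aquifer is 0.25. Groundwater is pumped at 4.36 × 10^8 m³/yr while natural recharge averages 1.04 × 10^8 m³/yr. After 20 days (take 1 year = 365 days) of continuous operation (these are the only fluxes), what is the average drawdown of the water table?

Δh ≈ 6.66 m

A = 2700 acres = 1.093 × 10^7 m²
Net abstraction = 4.36 × 10^8 − 1.04 × 10^8 = 3.32 × 10^8 m³/yr
Q_net = 3.32 × 10^8 m³/yr = 9.096 × 10^5 m³/d
ΔV = Q × t = 9.096 × 10^5 m³/d × 20 d = 1.819 × 10^7 m³
Δh = ΔV / (Sy × A) = 1.819 × 10^7 / (0.25 × 1.093 × 10^7) = 6.66 m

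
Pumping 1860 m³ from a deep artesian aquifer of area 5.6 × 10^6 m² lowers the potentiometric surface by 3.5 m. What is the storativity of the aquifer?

S ≈ 9.5 × 10^-5

S = ΔV / (A × Δh) = 1860 m³ / (5.6 × 10^6 m² × 3.5 m) = 9.49 × 10^-5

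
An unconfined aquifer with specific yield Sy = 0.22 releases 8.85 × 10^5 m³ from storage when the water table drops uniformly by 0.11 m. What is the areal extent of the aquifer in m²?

A = ΔV / (Sy × Δh) = 8.85 × 10^5 / (0.22 × 0.11) = 3.657 × 10^7 m²

A ≈ 3.66 × 10^7 m²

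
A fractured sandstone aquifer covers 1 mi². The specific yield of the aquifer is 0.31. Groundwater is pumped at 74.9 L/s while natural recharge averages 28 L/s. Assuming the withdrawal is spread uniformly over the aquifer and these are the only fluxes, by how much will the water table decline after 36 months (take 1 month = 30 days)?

A = 1 mi² = 2.59 × 10^6 m²
Net abstraction = 74.9 − 28 = 46.9 L/s
Q_net = 46.9 L/s = 4052 m³/d
t = 36 months = 1080 d
ΔV = Q × t = 4052 m³/d × 1080 d = 4.376 × 10^6 m³
Δh = ΔV / (Sy × A) = 4.376 × 10^6 / (0.31 × 2.59 × 10^6) = 5.451 m

Δh ≈ 5.45 m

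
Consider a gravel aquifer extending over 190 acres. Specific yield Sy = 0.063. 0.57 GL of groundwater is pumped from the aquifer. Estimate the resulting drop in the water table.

Δh ≈ 11.8 m

A = 190 acres = 7.689 × 10^5 m²
ΔV = 0.57 GL = 5.7 × 10^5 m³
Δh = ΔV / (Sy × A) = 5.7 × 10^5 m³ / (0.063 × 7.689 × 10^5 m²) = 11.77 m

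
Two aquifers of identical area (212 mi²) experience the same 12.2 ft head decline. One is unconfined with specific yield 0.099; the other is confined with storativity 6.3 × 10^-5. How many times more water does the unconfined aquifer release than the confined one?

A = 212 mi² = 5.491 × 10^8 m²
Δh = 12.2 ft = 3.719 m
Unconfined: ΔV_u = Sy × A × Δh = 0.099 × 5.491 × 10^8 × 3.719 = 2.021 × 10^8 m³
Confined: ΔV_c = S × A × Δh = 6.3 × 10^-5 × 5.491 × 10^8 × 3.719 = 1.286 × 10^5 m³
Ratio = ΔV_u / ΔV_c = Sy / S = 0.099 / 6.3 × 10^-5 = 1571

ΔV_u / ΔV_c ≈ 1570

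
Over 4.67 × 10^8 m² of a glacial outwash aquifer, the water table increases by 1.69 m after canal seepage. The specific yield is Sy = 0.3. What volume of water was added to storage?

ΔV = Sy × A × Δh = 0.3 × 4.67 × 10^8 m² × 1.69 m = 2.368 × 10^8 m³

ΔV ≈ 2.37 × 10^8 m³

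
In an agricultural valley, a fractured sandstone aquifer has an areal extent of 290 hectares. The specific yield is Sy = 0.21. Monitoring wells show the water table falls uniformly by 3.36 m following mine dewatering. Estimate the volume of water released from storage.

A = 290 hectares = 2.9 × 10^6 m²
ΔV = Sy × A × Δh = 0.21 × 2.9 × 10^6 m² × 3.36 m = 2.046 × 10^6 m³

ΔV ≈ 2.05 × 10^6 m³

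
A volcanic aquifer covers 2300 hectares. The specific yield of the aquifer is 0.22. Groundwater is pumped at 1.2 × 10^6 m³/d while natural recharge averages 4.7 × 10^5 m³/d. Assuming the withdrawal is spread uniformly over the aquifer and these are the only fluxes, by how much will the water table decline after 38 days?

A = 2300 hectares = 2.3 × 10^7 m²
Net abstraction = 1.2 × 10^6 − 4.7 × 10^5 = 7.3 × 10^5 m³/d
ΔV = Q × t = 7.3 × 10^5 m³/d × 38 d = 2.774 × 10^7 m³
Δh = ΔV / (Sy × A) = 2.774 × 10^7 / (0.22 × 2.3 × 10^7) = 5.482 m

Δh ≈ 5.48 m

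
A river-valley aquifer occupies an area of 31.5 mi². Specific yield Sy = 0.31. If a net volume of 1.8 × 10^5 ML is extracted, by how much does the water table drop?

A = 31.5 mi² = 8.158 × 10^7 m²
ΔV = 1.8 × 10^5 ML = 1.8 × 10^8 m³
Δh = ΔV / (Sy × A) = 1.8 × 10^8 m³ / (0.31 × 8.158 × 10^7 m²) = 7.117 m

Δh ≈ 7.12 m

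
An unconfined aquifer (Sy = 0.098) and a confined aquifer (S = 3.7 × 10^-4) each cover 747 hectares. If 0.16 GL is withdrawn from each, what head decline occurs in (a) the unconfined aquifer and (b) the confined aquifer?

A = 747 hectares = 7.47 × 10^6 m²
ΔV = 0.16 GL = 1.6 × 10^5 m³
Unconfined: Δh_u = ΔV/(Sy·A) = 1.6 × 10^5/(0.098 × 7.47 × 10^6) = 0.2186 m
Confined: Δh_c = ΔV/(S·A) = 1.6 × 10^5/(3.7 × 10^-4 × 7.47 × 10^6) = 57.89 m

Δh_u ≈ 0.219 m; Δh_c ≈ 57.9 m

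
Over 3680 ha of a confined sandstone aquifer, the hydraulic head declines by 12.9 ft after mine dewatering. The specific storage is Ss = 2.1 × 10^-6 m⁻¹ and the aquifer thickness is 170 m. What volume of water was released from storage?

ΔV ≈ 51700 m³

S = Ss × b = 2.1 × 10^-6 m⁻¹ × 170 m = 3.57 × 10^-4
A = 3680 ha = 3.68 × 10^7 m²
Δh = 12.9 ft = 3.932 m
ΔV = S × A × Δh = 3.57 × 10^-4 × 3.68 × 10^7 m² × 3.932 m = 51660 m³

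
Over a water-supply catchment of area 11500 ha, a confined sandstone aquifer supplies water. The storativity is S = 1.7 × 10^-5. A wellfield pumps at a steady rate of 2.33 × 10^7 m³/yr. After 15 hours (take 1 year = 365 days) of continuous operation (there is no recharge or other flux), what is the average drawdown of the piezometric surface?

A = 11500 ha = 1.15 × 10^8 m²
Q = 2.33 × 10^7 m³/yr = 63840 m³/d
t = 15 hours = 0.625 d
ΔV = Q × t = 63840 m³/d × 0.625 d = 39900 m³
Δh = ΔV / (S × A) = 39900 / (1.7 × 10^-5 × 1.15 × 10^8) = 20.41 m

Δh ≈ 20.4 m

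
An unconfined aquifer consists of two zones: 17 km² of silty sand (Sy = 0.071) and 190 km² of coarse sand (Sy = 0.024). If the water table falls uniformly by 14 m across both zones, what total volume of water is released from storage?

A₁ = 17 km² = 1.7 × 10^7 m²; A₂ = 190 km² = 1.9 × 10^8 m²
ΔV₁ = 0.071 × 1.7 × 10^7 × 14 = 1.69 × 10^7 m³
ΔV₂ = 0.024 × 1.9 × 10^8 × 14 = 6.384 × 10^7 m³
ΔV = ΔV₁ + ΔV₂ = 8.074 × 10^7 m³

ΔV ≈ 8.07 × 10^7 m³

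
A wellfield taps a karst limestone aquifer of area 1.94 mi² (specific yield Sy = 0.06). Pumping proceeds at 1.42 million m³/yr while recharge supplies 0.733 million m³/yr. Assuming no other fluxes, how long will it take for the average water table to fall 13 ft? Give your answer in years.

A = 1.94 mi² = 5.025 × 10^6 m²
Δh = 13 ft = 3.962 m
ΔV = Sy × A × Δh = 0.06 × 5.025 × 10^6 × 3.962 = 1.195 × 10^6 m³
Net withdrawal = 1.42 − 0.733 = 0.687 million m³/yr = 1882 m³/d
t = ΔV / Q = 1.195 × 10^6 m³ / 1882 m³/d = 634.7 d
t = 634.7 d ≈ 1.739 years

t ≈ 1.74 years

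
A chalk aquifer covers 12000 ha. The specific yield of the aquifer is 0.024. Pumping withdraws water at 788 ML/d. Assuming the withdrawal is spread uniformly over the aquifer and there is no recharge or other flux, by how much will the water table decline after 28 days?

Δh ≈ 7.66 m

A = 12000 ha = 1.2 × 10^8 m²
Q = 788 ML/d = 7.88 × 10^5 m³/d
ΔV = Q × t = 7.88 × 10^5 m³/d × 28 d = 2.206 × 10^7 m³
Δh = ΔV / (Sy × A) = 2.206 × 10^7 / (0.024 × 1.2 × 10^8) = 7.661 m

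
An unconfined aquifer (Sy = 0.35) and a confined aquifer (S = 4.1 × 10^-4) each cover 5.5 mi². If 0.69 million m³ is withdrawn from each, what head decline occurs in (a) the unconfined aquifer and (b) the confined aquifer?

A = 5.5 mi² = 1.424 × 10^7 m²
ΔV = 0.69 million m³ = 6.9 × 10^5 m³
Unconfined: Δh_u = ΔV/(Sy·A) = 6.9 × 10^5/(0.35 × 1.424 × 10^7) = 0.1384 m
Confined: Δh_c = ΔV/(S·A) = 6.9 × 10^5/(4.1 × 10^-4 × 1.424 × 10^7) = 118.1 m

Δh_u ≈ 0.138 m; Δh_c ≈ 118 m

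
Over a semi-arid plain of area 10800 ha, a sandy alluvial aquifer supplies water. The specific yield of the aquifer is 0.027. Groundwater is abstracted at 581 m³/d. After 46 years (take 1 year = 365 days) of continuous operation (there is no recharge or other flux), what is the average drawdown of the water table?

A = 10800 ha = 1.08 × 10^8 m²
t = 46 years = 16790 d
ΔV = Q × t = 581 m³/d × 16790 d = 9.755 × 10^6 m³
Δh = ΔV / (Sy × A) = 9.755 × 10^6 / (0.027 × 1.08 × 10^8) = 3.345 m

Δh ≈ 3.35 m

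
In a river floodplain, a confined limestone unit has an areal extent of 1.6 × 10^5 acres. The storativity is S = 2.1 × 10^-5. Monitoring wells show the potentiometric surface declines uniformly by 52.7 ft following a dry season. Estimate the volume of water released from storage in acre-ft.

ΔV ≈ 177 acre-ft

A = 1.6 × 10^5 acres = 6.475 × 10^8 m²
Δh = 52.7 ft = 16.06 m
ΔV = S × A × Δh = 2.1 × 10^-5 × 6.475 × 10^8 m² × 16.06 m = 2.184 × 10^5 m³
ΔV = 2.184 × 10^5 m³ = 177.1 acre-ft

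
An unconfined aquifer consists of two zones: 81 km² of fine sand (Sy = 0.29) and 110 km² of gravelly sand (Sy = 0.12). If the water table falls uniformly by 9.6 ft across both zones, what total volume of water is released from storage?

A₁ = 81 km² = 8.1 × 10^7 m²; A₂ = 110 km² = 1.1 × 10^8 m²
Δh = 9.6 ft = 2.926 m
ΔV₁ = 0.29 × 8.1 × 10^7 × 2.926 = 6.873 × 10^7 m³
ΔV₂ = 0.12 × 1.1 × 10^8 × 2.926 = 3.862 × 10^7 m³
ΔV = ΔV₁ + ΔV₂ = 1.074 × 10^8 m³

ΔV ≈ 1.07 × 10^8 m³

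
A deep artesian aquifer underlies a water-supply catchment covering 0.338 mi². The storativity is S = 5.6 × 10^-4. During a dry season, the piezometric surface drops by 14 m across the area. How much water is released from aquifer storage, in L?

ΔV ≈ 6.86 × 10^6 L

A = 0.338 mi² = 8.754 × 10^5 m²
ΔV = S × A × Δh = 5.6 × 10^-4 × 8.754 × 10^5 m² × 14 m = 6863 m³
ΔV = 6863 m³ = 6.863 × 10^6 L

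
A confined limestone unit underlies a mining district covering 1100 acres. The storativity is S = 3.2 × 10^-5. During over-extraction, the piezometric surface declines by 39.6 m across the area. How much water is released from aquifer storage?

ΔV ≈ 5640 m³

A = 1100 acres = 4.452 × 10^6 m²
ΔV = S × A × Δh = 3.2 × 10^-5 × 4.452 × 10^6 m² × 39.6 m = 5641 m³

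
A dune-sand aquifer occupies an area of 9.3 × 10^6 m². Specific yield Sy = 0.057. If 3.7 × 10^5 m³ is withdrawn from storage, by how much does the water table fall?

Δh = ΔV / (Sy × A) = 3.7 × 10^5 m³ / (0.057 × 9.3 × 10^6 m²) = 0.698 m

Δh ≈ 0.698 m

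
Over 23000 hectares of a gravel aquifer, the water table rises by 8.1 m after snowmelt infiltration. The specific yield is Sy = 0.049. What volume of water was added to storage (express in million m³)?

ΔV ≈ 91.3 million m³

A = 23000 hectares = 2.3 × 10^8 m²
ΔV = Sy × A × Δh = 0.049 × 2.3 × 10^8 m² × 8.1 m = 9.129 × 10^7 m³
ΔV = 9.129 × 10^7 m³ = 91.29 million m³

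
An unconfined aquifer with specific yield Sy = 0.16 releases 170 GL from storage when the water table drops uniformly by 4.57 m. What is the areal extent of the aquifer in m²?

ΔV = 170 GL = 1.7 × 10^8 m³
A = ΔV / (Sy × Δh) = 1.7 × 10^8 / (0.16 × 4.57) = 2.325 × 10^8 m²

A ≈ 2.32 × 10^8 m²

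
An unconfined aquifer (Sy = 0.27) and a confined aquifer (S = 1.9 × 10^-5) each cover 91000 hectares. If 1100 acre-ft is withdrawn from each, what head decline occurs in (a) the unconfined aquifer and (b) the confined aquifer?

Δh_u ≈ 0.00552 m; Δh_c ≈ 78.5 m

A = 91000 hectares = 9.1 × 10^8 m²
ΔV = 1100 acre-ft = 1.357 × 10^6 m³
Unconfined: Δh_u = ΔV/(Sy·A) = 1.357 × 10^6/(0.27 × 9.1 × 10^8) = 0.005522 m
Confined: Δh_c = ΔV/(S·A) = 1.357 × 10^6/(1.9 × 10^-5 × 9.1 × 10^8) = 78.47 m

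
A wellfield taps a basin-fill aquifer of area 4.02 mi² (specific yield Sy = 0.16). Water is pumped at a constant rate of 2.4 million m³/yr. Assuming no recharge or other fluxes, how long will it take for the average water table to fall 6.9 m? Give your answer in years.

t ≈ 4.79 years

A = 4.02 mi² = 1.041 × 10^7 m²
ΔV = Sy × A × Δh = 0.16 × 1.041 × 10^7 × 6.9 = 1.149 × 10^7 m³
Q = 2.4 million m³/yr = 6575 m³/d
t = ΔV / Q = 1.149 × 10^7 m³ / 6575 m³/d = 1748 d
t = 1748 d ≈ 4.789 years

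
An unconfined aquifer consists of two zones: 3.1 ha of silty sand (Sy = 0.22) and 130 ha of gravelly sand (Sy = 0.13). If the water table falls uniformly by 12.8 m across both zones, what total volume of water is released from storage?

ΔV ≈ 2.25 × 10^6 m³

A₁ = 3.1 ha = 31000 m²; A₂ = 130 ha = 1.3 × 10^6 m²
ΔV₁ = 0.22 × 31000 × 12.8 = 87300 m³
ΔV₂ = 0.13 × 1.3 × 10^6 × 12.8 = 2.163 × 10^6 m³
ΔV = ΔV₁ + ΔV₂ = 2.25 × 10^6 m³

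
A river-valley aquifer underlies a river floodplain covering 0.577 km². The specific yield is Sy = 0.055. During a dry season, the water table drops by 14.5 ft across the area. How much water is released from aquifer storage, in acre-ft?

ΔV ≈ 114 acre-ft

A = 0.577 km² = 5.77 × 10^5 m²
Δh = 14.5 ft = 4.42 m
ΔV = Sy × A × Δh = 0.055 × 5.77 × 10^5 m² × 4.42 m = 1.403 × 10^5 m³
ΔV = 1.403 × 10^5 m³ = 113.7 acre-ft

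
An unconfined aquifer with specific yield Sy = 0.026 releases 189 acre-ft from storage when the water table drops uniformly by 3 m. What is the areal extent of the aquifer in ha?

A ≈ 299 ha

ΔV = 189 acre-ft = 2.331 × 10^5 m³
A = ΔV / (Sy × Δh) = 2.331 × 10^5 / (0.026 × 3) = 2.989 × 10^6 m²
A = 2.989 × 10^6 m² = 298.9 ha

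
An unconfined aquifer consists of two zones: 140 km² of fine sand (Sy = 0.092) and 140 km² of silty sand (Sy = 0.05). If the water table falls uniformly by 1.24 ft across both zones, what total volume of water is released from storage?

ΔV ≈ 7.51 × 10^6 m³

A₁ = 140 km² = 1.4 × 10^8 m²; A₂ = 140 km² = 1.4 × 10^8 m²
Δh = 1.24 ft = 0.378 m
ΔV₁ = 0.092 × 1.4 × 10^8 × 0.378 = 4.868 × 10^6 m³
ΔV₂ = 0.05 × 1.4 × 10^8 × 0.378 = 2.646 × 10^6 m³
ΔV = ΔV₁ + ΔV₂ = 7.514 × 10^6 m³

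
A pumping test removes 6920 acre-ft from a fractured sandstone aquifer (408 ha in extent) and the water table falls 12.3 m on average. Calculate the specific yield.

Sy ≈ 0.17

A = 408 ha = 4.08 × 10^6 m²
ΔV = 6920 acre-ft = 8.536 × 10^6 m³
Sy = ΔV / (A × Δh) = 8.536 × 10^6 m³ / (4.08 × 10^6 m² × 12.3 m) = 0.1701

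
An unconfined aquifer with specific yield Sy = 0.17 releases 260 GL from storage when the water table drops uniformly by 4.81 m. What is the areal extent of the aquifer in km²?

ΔV = 260 GL = 2.6 × 10^8 m³
A = ΔV / (Sy × Δh) = 2.6 × 10^8 / (0.17 × 4.81) = 3.18 × 10^8 m²
A = 3.18 × 10^8 m² = 318 km²

A ≈ 318 km²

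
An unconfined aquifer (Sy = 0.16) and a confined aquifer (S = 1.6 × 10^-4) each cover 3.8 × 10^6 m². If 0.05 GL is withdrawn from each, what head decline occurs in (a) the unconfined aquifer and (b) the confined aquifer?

ΔV = 0.05 GL = 50000 m³
Unconfined: Δh_u = ΔV/(Sy·A) = 50000/(0.16 × 3.8 × 10^6) = 0.08224 m
Confined: Δh_c = ΔV/(S·A) = 50000/(1.6 × 10^-4 × 3.8 × 10^6) = 82.24 m

Δh_u ≈ 0.0822 m; Δh_c ≈ 82.2 m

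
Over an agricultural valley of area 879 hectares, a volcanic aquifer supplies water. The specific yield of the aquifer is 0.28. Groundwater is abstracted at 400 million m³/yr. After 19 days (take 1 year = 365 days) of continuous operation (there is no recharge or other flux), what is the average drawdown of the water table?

A = 879 hectares = 8.79 × 10^6 m²
Q = 400 million m³/yr = 1.096 × 10^6 m³/d
ΔV = Q × t = 1.096 × 10^6 m³/d × 19 d = 2.082 × 10^7 m³
Δh = ΔV / (Sy × A) = 2.082 × 10^7 / (0.28 × 8.79 × 10^6) = 8.46 m

Δh ≈ 8.46 m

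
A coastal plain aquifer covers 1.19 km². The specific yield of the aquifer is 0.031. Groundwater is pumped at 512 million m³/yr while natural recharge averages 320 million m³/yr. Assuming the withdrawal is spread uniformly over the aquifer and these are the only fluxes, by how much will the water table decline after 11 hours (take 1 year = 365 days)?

A = 1.19 km² = 1.19 × 10^6 m²
Net abstraction = 512 − 320 = 192 million m³/yr
Q_net = 192 million m³/yr = 5.26 × 10^5 m³/d
t = 11 hours = 0.4583 d
ΔV = Q × t = 5.26 × 10^5 m³/d × 0.4583 d = 2.411 × 10^5 m³
Δh = ΔV / (Sy × A) = 2.411 × 10^5 / (0.031 × 1.19 × 10^6) = 6.536 m

Δh ≈ 6.54 m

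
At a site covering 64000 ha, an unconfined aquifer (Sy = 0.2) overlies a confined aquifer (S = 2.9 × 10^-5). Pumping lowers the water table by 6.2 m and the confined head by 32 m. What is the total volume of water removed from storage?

A = 64000 ha = 6.4 × 10^8 m²
Unconfined: ΔV_u = Sy × A × Δh_u = 0.2 × 6.4 × 10^8 × 6.2 = 7.936 × 10^8 m³
Confined: ΔV_c = S × A × Δh_c = 2.9 × 10^-5 × 6.4 × 10^8 × 32 = 5.939 × 10^5 m³
Total ΔV = 7.936 × 10^8 + 5.939 × 10^5 = 7.942 × 10^8 m³

ΔV ≈ 7.94 × 10^8 m³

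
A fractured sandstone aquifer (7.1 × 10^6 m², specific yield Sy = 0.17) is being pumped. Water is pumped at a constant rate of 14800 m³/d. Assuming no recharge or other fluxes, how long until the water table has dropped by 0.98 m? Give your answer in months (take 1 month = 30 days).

t ≈ 2.66 months

ΔV = Sy × A × Δh = 0.17 × 7.1 × 10^6 × 0.98 = 1.183 × 10^6 m³
t = ΔV / Q = 1.183 × 10^6 m³ / 14800 m³/d = 79.92 d
t = 79.92 d ≈ 2.664 months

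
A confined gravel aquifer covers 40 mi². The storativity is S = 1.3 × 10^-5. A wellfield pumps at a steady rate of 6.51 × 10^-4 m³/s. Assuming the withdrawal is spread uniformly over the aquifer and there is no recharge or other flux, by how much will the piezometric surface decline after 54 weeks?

Δh ≈ 15.8 m

A = 40 mi² = 1.036 × 10^8 m²
Q = 6.51 × 10^-4 m³/s = 56.25 m³/d
t = 54 weeks = 378 d
ΔV = Q × t = 56.25 m³/d × 378 d = 21260 m³
Δh = ΔV / (S × A) = 21260 / (1.3 × 10^-5 × 1.036 × 10^8) = 15.79 m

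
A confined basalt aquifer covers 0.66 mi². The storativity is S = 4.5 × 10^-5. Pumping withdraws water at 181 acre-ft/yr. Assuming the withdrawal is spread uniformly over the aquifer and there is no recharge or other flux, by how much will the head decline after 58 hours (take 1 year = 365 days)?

Δh ≈ 19.2 m

A = 0.66 mi² = 1.709 × 10^6 m²
Q = 181 acre-ft/yr = 611.7 m³/d
t = 58 hours = 2.417 d
ΔV = Q × t = 611.7 m³/d × 2.417 d = 1478 m³
Δh = ΔV / (S × A) = 1478 / (4.5 × 10^-5 × 1.709 × 10^6) = 19.22 m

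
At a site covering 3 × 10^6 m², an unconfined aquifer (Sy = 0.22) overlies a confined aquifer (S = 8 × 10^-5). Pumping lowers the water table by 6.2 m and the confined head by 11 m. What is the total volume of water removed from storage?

ΔV ≈ 4.09 × 10^6 m³

Unconfined: ΔV_u = Sy × A × Δh_u = 0.22 × 3 × 10^6 × 6.2 = 4.092 × 10^6 m³
Confined: ΔV_c = S × A × Δh_c = 8 × 10^-5 × 3 × 10^6 × 11 = 2640 m³
Total ΔV = 4.092 × 10^6 + 2640 = 4.095 × 10^6 m³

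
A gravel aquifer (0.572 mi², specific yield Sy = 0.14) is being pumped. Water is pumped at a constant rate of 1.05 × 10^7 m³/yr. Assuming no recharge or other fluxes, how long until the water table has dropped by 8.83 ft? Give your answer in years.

A = 0.572 mi² = 1.481 × 10^6 m²
Δh = 8.83 ft = 2.691 m
ΔV = Sy × A × Δh = 0.14 × 1.481 × 10^6 × 2.691 = 5.582 × 10^5 m³
Q = 1.05 × 10^7 m³/yr = 28770 m³/d
t = ΔV / Q = 5.582 × 10^5 m³ / 28770 m³/d = 19.4 d
t = 19.4 d ≈ 0.05316 years

t ≈ 0.0532 years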